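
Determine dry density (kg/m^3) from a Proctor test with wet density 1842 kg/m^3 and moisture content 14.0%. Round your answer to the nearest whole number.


Step 1: Dry density = wet density / (1 + w/100)
Step 2: Dry density = 1842 / (1 + 14.0/100)
Step 3: Dry density = 1842 / 1.14
Step 4: Dry density = 1616 kg/m^3

1616


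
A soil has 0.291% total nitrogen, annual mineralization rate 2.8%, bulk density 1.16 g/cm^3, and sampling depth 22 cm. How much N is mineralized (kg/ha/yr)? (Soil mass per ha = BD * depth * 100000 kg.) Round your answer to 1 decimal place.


Step 1: Soil mass per ha = BD * depth * 100000 = 1.16 * 22 * 100000 = 2552000 kg
Step 2: Total N pool = soil mass * N%/100 = 2552000 * 0.291/100 = 7426.32 kg/ha
Step 3: N mineralized = N pool * rate%/100 = 7426.32 * 2.8/100 = 207.9 kg/ha/yr

207.9


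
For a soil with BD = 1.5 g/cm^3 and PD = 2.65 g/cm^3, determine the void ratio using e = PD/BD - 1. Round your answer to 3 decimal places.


Step 1: e = PD / BD - 1
Step 2: e = 2.65 / 1.5 - 1
Step 3: e = 1.76667 - 1
Step 4: e = 0.767

0.767


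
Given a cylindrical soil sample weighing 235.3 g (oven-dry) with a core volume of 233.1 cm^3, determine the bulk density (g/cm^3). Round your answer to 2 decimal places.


Step 1: Identify the formula: BD = dry mass / volume
Step 2: Substitute values: BD = 235.3 / 233.1
Step 3: BD = 1.01 g/cm^3

1.01


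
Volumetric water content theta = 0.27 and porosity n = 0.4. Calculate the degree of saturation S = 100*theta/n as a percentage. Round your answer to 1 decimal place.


Step 1: S = 100 * theta_v / n
Step 2: S = 100 * 0.27 / 0.4
Step 3: S = 67.5%

67.5


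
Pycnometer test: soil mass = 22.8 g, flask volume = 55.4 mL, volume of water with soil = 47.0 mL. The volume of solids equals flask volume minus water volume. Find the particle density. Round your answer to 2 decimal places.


Step 1: Volume of solids = flask volume - water volume with soil
Step 2: V_solids = 55.4 - 47.0 = 8.4 mL
Step 3: Particle density = mass / V_solids = 22.8 / 8.4 = 2.71 g/cm^3

2.71


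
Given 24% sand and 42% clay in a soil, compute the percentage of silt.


Step 1: sand + silt + clay = 100%
Step 2: silt = 100 - sand - clay
Step 3: silt = 100 - 24 - 42
Step 4: silt = 34%

34


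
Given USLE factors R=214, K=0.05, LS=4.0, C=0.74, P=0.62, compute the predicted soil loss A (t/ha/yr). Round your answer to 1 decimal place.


Step 1: A = R * K * LS * C * P
Step 2: R * K = 214 * 0.05 = 10.7
Step 3: (R*K) * LS = 10.7 * 4.0 = 42.8
Step 4: * C * P = 42.8 * 0.74 * 0.62 = 19.6
Step 5: A = 19.6 t/(ha*yr)

19.6


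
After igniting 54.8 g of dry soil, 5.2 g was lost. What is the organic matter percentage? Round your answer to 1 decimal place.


Step 1: OM% = 100 * LOI / sample mass
Step 2: OM = 100 * 5.2 / 54.8
Step 3: OM = 9.5%

9.5


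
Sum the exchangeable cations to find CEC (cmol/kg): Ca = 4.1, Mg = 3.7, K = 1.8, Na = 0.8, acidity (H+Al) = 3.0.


Step 1: CEC = Ca + Mg + K + Na + (H+Al)
Step 2: CEC = 4.1 + 3.7 + 1.8 + 0.8 + 3.0
Step 3: CEC = 13.4 cmol/kg

13.4


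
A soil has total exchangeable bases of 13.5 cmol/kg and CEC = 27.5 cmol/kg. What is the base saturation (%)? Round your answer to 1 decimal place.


Step 1: BS = 100 * (sum of bases) / CEC
Step 2: BS = 100 * 13.5 / 27.5
Step 3: BS = 49.1%

49.1


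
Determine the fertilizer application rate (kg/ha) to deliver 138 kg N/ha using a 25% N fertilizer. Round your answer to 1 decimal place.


Step 1: Fertilizer rate = target N / (N content / 100)
Step 2: Rate = 138 / (25 / 100)
Step 3: Rate = 138 / 0.25
Step 4: Rate = 552.0 kg/ha

552.0


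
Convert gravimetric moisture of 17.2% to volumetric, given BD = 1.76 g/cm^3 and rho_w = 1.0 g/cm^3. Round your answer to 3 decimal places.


Step 1: theta = (w / 100) * BD / rho_w
Step 2: theta = (17.2 / 100) * 1.76 / 1.0
Step 3: theta = 0.172 * 1.76
Step 4: theta = 0.303

0.303


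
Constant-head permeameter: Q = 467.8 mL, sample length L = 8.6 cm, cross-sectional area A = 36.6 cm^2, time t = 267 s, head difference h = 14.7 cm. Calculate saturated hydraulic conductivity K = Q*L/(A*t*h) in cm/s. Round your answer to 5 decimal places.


Step 1: K = Q * L / (A * t * h)
Step 2: Numerator = 467.8 * 8.6 = 4023.08
Step 3: Denominator = 36.6 * 267 * 14.7 = 143651.34
Step 4: K = 4023.08 / 143651.34 = 0.02801 cm/s

0.02801


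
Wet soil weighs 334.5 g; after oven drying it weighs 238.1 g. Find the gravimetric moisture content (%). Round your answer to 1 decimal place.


Step 1: Water mass = wet - dry = 334.5 - 238.1 = 96.4 g
Step 2: w = 100 * water mass / dry mass
Step 3: w = 100 * 96.4 / 238.1 = 40.5%

40.5


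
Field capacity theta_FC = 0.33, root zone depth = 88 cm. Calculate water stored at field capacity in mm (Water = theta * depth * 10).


Step 1: Water (mm) = theta_FC * depth (cm) * 10
Step 2: Water = 0.33 * 88 * 10
Step 3: Water = 290.4 mm

290.4


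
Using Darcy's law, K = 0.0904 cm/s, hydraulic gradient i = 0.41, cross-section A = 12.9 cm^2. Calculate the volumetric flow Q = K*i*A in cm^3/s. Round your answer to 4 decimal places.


Step 1: Apply Darcy's law: Q = K * i * A
Step 2: Q = 0.0904 * 0.41 * 12.9
Step 3: Q = 0.4781 cm^3/s

0.4781


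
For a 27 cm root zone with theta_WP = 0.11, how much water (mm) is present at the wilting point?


Step 1: Water (mm) = theta_WP * depth * 10
Step 2: Water = 0.11 * 27 * 10
Step 3: Water = 29.7 mm

29.7


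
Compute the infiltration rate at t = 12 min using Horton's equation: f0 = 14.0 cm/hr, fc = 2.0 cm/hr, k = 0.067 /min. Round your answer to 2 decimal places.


Step 1: f = fc + (f0 - fc) * exp(-k * t)
Step 2: exp(-0.067 * 12) = 0.447535
Step 3: f = 2.0 + (14.0 - 2.0) * 0.447535
Step 4: f = 2.0 + 12.0 * 0.447535
Step 5: f = 7.37 cm/hr

7.37


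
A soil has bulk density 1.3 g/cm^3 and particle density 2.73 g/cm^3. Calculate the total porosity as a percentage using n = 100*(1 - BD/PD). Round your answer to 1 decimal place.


Step 1: Formula: n = 100 * (1 - BD / PD)
Step 2: n = 100 * (1 - 1.3 / 2.73)
Step 3: n = 100 * (1 - 0.47619)
Step 4: n = 52.4%

52.4


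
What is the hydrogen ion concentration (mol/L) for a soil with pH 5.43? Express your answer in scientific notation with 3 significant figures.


Step 1: [H+] = 10^(-pH)
Step 2: [H+] = 10^(-5.43)
Step 3: [H+] = 3.72e-06 mol/L

3.72e-06


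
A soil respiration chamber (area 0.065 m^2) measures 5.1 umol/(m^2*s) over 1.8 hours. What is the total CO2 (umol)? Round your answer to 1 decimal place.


Step 1: Convert time to seconds: 1.8 hr * 3600 = 6480.0 s
Step 2: Total = flux * area * time_s
Step 3: Total = 5.1 * 0.065 * 6480.0
Step 4: Total = 2148.1 umol

2148.1


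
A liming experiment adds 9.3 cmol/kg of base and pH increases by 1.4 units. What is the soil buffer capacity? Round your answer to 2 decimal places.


Step 1: BC = change in base / change in pH
Step 2: BC = 9.3 / 1.4
Step 3: BC = 6.64 cmol/(kg*pH unit)

6.64


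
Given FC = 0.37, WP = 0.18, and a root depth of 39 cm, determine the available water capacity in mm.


Step 1: Available water = (FC - WP) * depth * 10
Step 2: AW = (0.37 - 0.18) * 39 * 10
Step 3: AW = 0.19 * 39 * 10
Step 4: AW = 74.1 mm

74.1


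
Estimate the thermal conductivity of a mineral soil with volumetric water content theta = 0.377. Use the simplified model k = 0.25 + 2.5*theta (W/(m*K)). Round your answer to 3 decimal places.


Step 1: k = 0.25 + 2.5 * theta
Step 2: k = 0.25 + 2.5 * 0.377
Step 3: k = 0.25 + 0.943
Step 4: k = 1.193 W/(m*K)

1.193


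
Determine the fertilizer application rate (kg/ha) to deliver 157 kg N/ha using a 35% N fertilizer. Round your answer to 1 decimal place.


Step 1: Fertilizer rate = target N / (N content / 100)
Step 2: Rate = 157 / (35 / 100)
Step 3: Rate = 157 / 0.35
Step 4: Rate = 448.6 kg/ha

448.6


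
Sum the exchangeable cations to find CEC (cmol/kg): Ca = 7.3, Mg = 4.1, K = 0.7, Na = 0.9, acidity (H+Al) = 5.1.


Step 1: CEC = Ca + Mg + K + Na + (H+Al)
Step 2: CEC = 7.3 + 4.1 + 0.7 + 0.9 + 5.1
Step 3: CEC = 18.1 cmol/kg

18.1


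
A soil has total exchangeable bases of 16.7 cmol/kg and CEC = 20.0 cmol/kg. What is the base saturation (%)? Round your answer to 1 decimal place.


Step 1: BS = 100 * (sum of bases) / CEC
Step 2: BS = 100 * 16.7 / 20.0
Step 3: BS = 83.5%

83.5


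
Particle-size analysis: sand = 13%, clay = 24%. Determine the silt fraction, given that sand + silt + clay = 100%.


Step 1: sand + silt + clay = 100%
Step 2: silt = 100 - sand - clay
Step 3: silt = 100 - 13 - 24
Step 4: silt = 63%

63


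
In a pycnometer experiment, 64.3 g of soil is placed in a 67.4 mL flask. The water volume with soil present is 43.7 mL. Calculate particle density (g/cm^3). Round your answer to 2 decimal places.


Step 1: Volume of solids = flask volume - water volume with soil
Step 2: V_solids = 67.4 - 43.7 = 23.7 mL
Step 3: Particle density = mass / V_solids = 64.3 / 23.7 = 2.71 g/cm^3

2.71


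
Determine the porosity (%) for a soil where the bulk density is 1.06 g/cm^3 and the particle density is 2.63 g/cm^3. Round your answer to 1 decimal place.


Step 1: Formula: n = 100 * (1 - BD / PD)
Step 2: n = 100 * (1 - 1.06 / 2.63)
Step 3: n = 100 * (1 - 0.40304)
Step 4: n = 59.7%

59.7


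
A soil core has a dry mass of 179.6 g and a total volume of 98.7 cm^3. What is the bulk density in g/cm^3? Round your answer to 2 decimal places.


Step 1: Identify the formula: BD = dry mass / volume
Step 2: Substitute values: BD = 179.6 / 98.7
Step 3: BD = 1.82 g/cm^3

1.82


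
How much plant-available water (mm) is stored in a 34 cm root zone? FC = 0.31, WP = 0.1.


Step 1: Available water = (FC - WP) * depth * 10
Step 2: AW = (0.31 - 0.1) * 34 * 10
Step 3: AW = 0.21 * 34 * 10
Step 4: AW = 71.4 mm

71.4


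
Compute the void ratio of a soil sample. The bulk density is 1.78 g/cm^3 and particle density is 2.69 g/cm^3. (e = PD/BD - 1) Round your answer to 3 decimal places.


Step 1: e = PD / BD - 1
Step 2: e = 2.69 / 1.78 - 1
Step 3: e = 1.51124 - 1
Step 4: e = 0.511

0.511


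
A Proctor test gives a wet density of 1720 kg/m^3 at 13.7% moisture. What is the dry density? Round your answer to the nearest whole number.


Step 1: Dry density = wet density / (1 + w/100)
Step 2: Dry density = 1720 / (1 + 13.7/100)
Step 3: Dry density = 1720 / 1.137
Step 4: Dry density = 1513 kg/m^3

1513


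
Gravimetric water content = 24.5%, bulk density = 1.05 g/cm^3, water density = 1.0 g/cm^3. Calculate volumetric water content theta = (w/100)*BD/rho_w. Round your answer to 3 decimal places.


Step 1: theta = (w / 100) * BD / rho_w
Step 2: theta = (24.5 / 100) * 1.05 / 1.0
Step 3: theta = 0.245 * 1.05
Step 4: theta = 0.257

0.257


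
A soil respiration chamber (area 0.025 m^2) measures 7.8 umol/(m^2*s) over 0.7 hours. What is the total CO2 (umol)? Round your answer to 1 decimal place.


Step 1: Convert time to seconds: 0.7 hr * 3600 = 2520.0 s
Step 2: Total = flux * area * time_s
Step 3: Total = 7.8 * 0.025 * 2520.0
Step 4: Total = 491.4 umol

491.4


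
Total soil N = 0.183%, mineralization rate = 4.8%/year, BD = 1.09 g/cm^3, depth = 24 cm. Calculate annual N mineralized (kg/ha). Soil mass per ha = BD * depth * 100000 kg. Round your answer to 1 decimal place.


Step 1: Soil mass per ha = BD * depth * 100000 = 1.09 * 24 * 100000 = 2616000 kg
Step 2: Total N pool = soil mass * N%/100 = 2616000 * 0.183/100 = 4787.28 kg/ha
Step 3: N mineralized = N pool * rate%/100 = 4787.28 * 4.8/100 = 229.8 kg/ha/yr

229.8


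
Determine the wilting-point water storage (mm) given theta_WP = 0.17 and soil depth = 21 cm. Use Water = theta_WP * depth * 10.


Step 1: Water (mm) = theta_WP * depth * 10
Step 2: Water = 0.17 * 21 * 10
Step 3: Water = 35.7 mm

35.7


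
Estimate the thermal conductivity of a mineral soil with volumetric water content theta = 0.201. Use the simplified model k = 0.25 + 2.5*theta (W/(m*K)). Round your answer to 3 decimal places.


Step 1: k = 0.25 + 2.5 * theta
Step 2: k = 0.25 + 2.5 * 0.201
Step 3: k = 0.25 + 0.503
Step 4: k = 0.753 W/(m*K)

0.753


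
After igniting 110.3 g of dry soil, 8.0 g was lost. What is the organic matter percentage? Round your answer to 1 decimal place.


Step 1: OM% = 100 * LOI / sample mass
Step 2: OM = 100 * 8.0 / 110.3
Step 3: OM = 7.3%

7.3


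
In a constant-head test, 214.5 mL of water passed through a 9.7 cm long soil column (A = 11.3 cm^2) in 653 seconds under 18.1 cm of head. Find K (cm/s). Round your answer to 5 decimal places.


Step 1: K = Q * L / (A * t * h)
Step 2: Numerator = 214.5 * 9.7 = 2080.65
Step 3: Denominator = 11.3 * 653 * 18.1 = 133558.09
Step 4: K = 2080.65 / 133558.09 = 0.01558 cm/s

0.01558


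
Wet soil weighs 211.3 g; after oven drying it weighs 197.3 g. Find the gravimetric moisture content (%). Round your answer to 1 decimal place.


Step 1: Water mass = wet - dry = 211.3 - 197.3 = 14.0 g
Step 2: w = 100 * water mass / dry mass
Step 3: w = 100 * 14.0 / 197.3 = 7.1%

7.1


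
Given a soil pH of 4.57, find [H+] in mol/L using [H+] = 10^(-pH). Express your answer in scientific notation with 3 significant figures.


Step 1: [H+] = 10^(-pH)
Step 2: [H+] = 10^(-4.57)
Step 3: [H+] = 2.69e-05 mol/L

2.69e-05


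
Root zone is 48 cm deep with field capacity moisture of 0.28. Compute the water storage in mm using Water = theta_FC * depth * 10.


Step 1: Water (mm) = theta_FC * depth (cm) * 10
Step 2: Water = 0.28 * 48 * 10
Step 3: Water = 134.4 mm

134.4


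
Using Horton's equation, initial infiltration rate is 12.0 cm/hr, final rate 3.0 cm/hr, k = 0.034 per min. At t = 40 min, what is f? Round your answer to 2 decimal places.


Step 1: f = fc + (f0 - fc) * exp(-k * t)
Step 2: exp(-0.034 * 40) = 0.256661
Step 3: f = 3.0 + (12.0 - 3.0) * 0.256661
Step 4: f = 3.0 + 9.0 * 0.256661
Step 5: f = 5.31 cm/hr

5.31


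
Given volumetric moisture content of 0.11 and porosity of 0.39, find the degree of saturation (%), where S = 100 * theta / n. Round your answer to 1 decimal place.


Step 1: S = 100 * theta_v / n
Step 2: S = 100 * 0.11 / 0.39
Step 3: S = 28.2%

28.2


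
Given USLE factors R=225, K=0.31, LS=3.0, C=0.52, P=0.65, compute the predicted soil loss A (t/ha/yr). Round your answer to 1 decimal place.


Step 1: A = R * K * LS * C * P
Step 2: R * K = 225 * 0.31 = 69.75
Step 3: (R*K) * LS = 69.75 * 3.0 = 209.25
Step 4: * C * P = 209.25 * 0.52 * 0.65 = 70.7
Step 5: A = 70.7 t/(ha*yr)

70.7


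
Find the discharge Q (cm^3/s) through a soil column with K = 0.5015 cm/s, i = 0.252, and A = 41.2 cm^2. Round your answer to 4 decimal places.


Step 1: Apply Darcy's law: Q = K * i * A
Step 2: Q = 0.5015 * 0.252 * 41.2
Step 3: Q = 5.2068 cm^3/s

5.2068


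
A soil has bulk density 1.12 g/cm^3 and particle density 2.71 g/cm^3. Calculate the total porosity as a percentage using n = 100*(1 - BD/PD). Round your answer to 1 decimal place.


Step 1: Formula: n = 100 * (1 - BD / PD)
Step 2: n = 100 * (1 - 1.12 / 2.71)
Step 3: n = 100 * (1 - 0.41328)
Step 4: n = 58.7%

58.7


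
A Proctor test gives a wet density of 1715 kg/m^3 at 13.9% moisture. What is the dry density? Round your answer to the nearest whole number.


Step 1: Dry density = wet density / (1 + w/100)
Step 2: Dry density = 1715 / (1 + 13.9/100)
Step 3: Dry density = 1715 / 1.139
Step 4: Dry density = 1506 kg/m^3

1506


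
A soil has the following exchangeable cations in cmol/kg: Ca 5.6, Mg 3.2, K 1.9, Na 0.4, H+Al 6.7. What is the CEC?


Step 1: CEC = Ca + Mg + K + Na + (H+Al)
Step 2: CEC = 5.6 + 3.2 + 1.9 + 0.4 + 6.7
Step 3: CEC = 17.8 cmol/kg

17.8


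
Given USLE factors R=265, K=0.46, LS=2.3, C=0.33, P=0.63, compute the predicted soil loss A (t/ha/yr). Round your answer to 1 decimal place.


Step 1: A = R * K * LS * C * P
Step 2: R * K = 265 * 0.46 = 121.9
Step 3: (R*K) * LS = 121.9 * 2.3 = 280.37
Step 4: * C * P = 280.37 * 0.33 * 0.63 = 58.3
Step 5: A = 58.3 t/(ha*yr)

58.3


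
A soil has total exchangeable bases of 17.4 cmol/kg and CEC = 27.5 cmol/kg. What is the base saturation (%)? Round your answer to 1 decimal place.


Step 1: BS = 100 * (sum of bases) / CEC
Step 2: BS = 100 * 17.4 / 27.5
Step 3: BS = 63.3%

63.3


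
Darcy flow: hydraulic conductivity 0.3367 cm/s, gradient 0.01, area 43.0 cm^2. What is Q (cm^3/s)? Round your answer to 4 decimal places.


Step 1: Apply Darcy's law: Q = K * i * A
Step 2: Q = 0.3367 * 0.01 * 43.0
Step 3: Q = 0.1448 cm^3/s

0.1448


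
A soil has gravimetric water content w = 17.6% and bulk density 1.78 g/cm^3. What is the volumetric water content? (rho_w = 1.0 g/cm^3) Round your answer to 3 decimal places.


Step 1: theta = (w / 100) * BD / rho_w
Step 2: theta = (17.6 / 100) * 1.78 / 1.0
Step 3: theta = 0.176 * 1.78
Step 4: theta = 0.313

0.313


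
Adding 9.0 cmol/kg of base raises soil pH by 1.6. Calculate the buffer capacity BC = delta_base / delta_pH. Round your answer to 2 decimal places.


Step 1: BC = change in base / change in pH
Step 2: BC = 9.0 / 1.6
Step 3: BC = 5.63 cmol/(kg*pH unit)

5.63


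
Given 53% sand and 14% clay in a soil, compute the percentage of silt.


Step 1: sand + silt + clay = 100%
Step 2: silt = 100 - sand - clay
Step 3: silt = 100 - 53 - 14
Step 4: silt = 33%

33


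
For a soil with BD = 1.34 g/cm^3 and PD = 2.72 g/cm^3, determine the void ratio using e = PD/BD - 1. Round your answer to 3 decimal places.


Step 1: e = PD / BD - 1
Step 2: e = 2.72 / 1.34 - 1
Step 3: e = 2.02985 - 1
Step 4: e = 1.03

1.03


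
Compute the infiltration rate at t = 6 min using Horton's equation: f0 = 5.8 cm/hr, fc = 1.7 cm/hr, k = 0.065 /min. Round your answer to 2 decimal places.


Step 1: f = fc + (f0 - fc) * exp(-k * t)
Step 2: exp(-0.065 * 6) = 0.677057
Step 3: f = 1.7 + (5.8 - 1.7) * 0.677057
Step 4: f = 1.7 + 4.1 * 0.677057
Step 5: f = 4.48 cm/hr

4.48


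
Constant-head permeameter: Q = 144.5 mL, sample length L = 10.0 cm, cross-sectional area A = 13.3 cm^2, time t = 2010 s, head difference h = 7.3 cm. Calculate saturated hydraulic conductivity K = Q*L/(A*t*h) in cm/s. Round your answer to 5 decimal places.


Step 1: K = Q * L / (A * t * h)
Step 2: Numerator = 144.5 * 10.0 = 1445.0
Step 3: Denominator = 13.3 * 2010 * 7.3 = 195150.9
Step 4: K = 1445.0 / 195150.9 = 0.0074 cm/s

0.0074


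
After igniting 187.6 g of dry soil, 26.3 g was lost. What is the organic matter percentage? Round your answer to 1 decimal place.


Step 1: OM% = 100 * LOI / sample mass
Step 2: OM = 100 * 26.3 / 187.6
Step 3: OM = 14.0%

14.0


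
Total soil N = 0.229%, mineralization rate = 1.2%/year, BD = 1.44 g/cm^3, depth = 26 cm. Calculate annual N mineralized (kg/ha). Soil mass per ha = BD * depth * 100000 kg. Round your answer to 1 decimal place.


Step 1: Soil mass per ha = BD * depth * 100000 = 1.44 * 26 * 100000 = 3744000 kg
Step 2: Total N pool = soil mass * N%/100 = 3744000 * 0.229/100 = 8573.76 kg/ha
Step 3: N mineralized = N pool * rate%/100 = 8573.76 * 1.2/100 = 102.9 kg/ha/yr

102.9


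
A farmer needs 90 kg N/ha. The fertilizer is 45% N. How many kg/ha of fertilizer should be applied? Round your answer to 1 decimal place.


Step 1: Fertilizer rate = target N / (N content / 100)
Step 2: Rate = 90 / (45 / 100)
Step 3: Rate = 90 / 0.45
Step 4: Rate = 200.0 kg/ha

200.0


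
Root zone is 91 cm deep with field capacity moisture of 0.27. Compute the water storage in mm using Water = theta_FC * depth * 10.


Step 1: Water (mm) = theta_FC * depth (cm) * 10
Step 2: Water = 0.27 * 91 * 10
Step 3: Water = 245.7 mm

245.7


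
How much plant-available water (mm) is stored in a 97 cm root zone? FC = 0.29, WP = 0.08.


Step 1: Available water = (FC - WP) * depth * 10
Step 2: AW = (0.29 - 0.08) * 97 * 10
Step 3: AW = 0.21 * 97 * 10
Step 4: AW = 203.7 mm

203.7


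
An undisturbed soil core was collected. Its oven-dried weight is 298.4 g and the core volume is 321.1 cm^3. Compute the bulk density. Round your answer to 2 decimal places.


Step 1: Identify the formula: BD = dry mass / volume
Step 2: Substitute values: BD = 298.4 / 321.1
Step 3: BD = 0.93 g/cm^3

0.93


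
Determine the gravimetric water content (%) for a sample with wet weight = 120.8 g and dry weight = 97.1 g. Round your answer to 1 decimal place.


Step 1: Water mass = wet - dry = 120.8 - 97.1 = 23.7 g
Step 2: w = 100 * water mass / dry mass
Step 3: w = 100 * 23.7 / 97.1 = 24.4%

24.4


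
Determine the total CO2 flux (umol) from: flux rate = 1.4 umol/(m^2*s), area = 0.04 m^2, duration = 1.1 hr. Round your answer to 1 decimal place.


Step 1: Convert time to seconds: 1.1 hr * 3600 = 3960.0 s
Step 2: Total = flux * area * time_s
Step 3: Total = 1.4 * 0.04 * 3960.0
Step 4: Total = 221.8 umol

221.8


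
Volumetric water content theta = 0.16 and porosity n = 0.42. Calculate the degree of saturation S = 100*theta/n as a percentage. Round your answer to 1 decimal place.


Step 1: S = 100 * theta_v / n
Step 2: S = 100 * 0.16 / 0.42
Step 3: S = 38.1%

38.1


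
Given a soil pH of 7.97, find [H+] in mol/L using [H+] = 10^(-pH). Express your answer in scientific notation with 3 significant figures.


Step 1: [H+] = 10^(-pH)
Step 2: [H+] = 10^(-7.97)
Step 3: [H+] = 1.07e-08 mol/L

1.07e-08


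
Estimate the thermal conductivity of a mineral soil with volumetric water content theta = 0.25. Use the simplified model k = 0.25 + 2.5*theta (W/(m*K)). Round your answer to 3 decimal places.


Step 1: k = 0.25 + 2.5 * theta
Step 2: k = 0.25 + 2.5 * 0.25
Step 3: k = 0.25 + 0.625
Step 4: k = 0.875 W/(m*K)

0.875


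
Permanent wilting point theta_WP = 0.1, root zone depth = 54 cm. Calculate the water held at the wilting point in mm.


Step 1: Water (mm) = theta_WP * depth * 10
Step 2: Water = 0.1 * 54 * 10
Step 3: Water = 54.0 mm

54.0


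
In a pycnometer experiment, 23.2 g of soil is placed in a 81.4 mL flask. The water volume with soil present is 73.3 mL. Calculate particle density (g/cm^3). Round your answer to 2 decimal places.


Step 1: Volume of solids = flask volume - water volume with soil
Step 2: V_solids = 81.4 - 73.3 = 8.1 mL
Step 3: Particle density = mass / V_solids = 23.2 / 8.1 = 2.86 g/cm^3

2.86


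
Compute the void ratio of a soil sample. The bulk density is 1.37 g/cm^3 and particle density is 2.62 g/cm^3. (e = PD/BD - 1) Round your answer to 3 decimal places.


Step 1: e = PD / BD - 1
Step 2: e = 2.62 / 1.37 - 1
Step 3: e = 1.91241 - 1
Step 4: e = 0.912

0.912


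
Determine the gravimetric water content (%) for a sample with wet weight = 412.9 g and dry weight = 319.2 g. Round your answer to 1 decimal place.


Step 1: Water mass = wet - dry = 412.9 - 319.2 = 93.7 g
Step 2: w = 100 * water mass / dry mass
Step 3: w = 100 * 93.7 / 319.2 = 29.4%

29.4


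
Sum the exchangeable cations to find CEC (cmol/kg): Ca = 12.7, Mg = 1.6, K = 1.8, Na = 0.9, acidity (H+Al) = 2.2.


Step 1: CEC = Ca + Mg + K + Na + (H+Al)
Step 2: CEC = 12.7 + 1.6 + 1.8 + 0.9 + 2.2
Step 3: CEC = 19.2 cmol/kg

19.2


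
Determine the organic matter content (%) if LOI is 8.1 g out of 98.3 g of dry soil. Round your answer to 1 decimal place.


Step 1: OM% = 100 * LOI / sample mass
Step 2: OM = 100 * 8.1 / 98.3
Step 3: OM = 8.2%

8.2


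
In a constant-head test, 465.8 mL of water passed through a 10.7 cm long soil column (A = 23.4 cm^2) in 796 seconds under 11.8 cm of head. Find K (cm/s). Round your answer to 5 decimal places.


Step 1: K = Q * L / (A * t * h)
Step 2: Numerator = 465.8 * 10.7 = 4984.06
Step 3: Denominator = 23.4 * 796 * 11.8 = 219791.52
Step 4: K = 4984.06 / 219791.52 = 0.02268 cm/s

0.02268


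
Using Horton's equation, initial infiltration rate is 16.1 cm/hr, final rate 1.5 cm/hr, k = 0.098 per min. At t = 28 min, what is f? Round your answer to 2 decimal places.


Step 1: f = fc + (f0 - fc) * exp(-k * t)
Step 2: exp(-0.098 * 28) = 0.064313
Step 3: f = 1.5 + (16.1 - 1.5) * 0.064313
Step 4: f = 1.5 + 14.6 * 0.064313
Step 5: f = 2.44 cm/hr

2.44


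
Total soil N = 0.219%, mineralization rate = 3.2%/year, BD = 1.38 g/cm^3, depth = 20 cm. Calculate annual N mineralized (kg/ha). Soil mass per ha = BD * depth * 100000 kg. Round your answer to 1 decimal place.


Step 1: Soil mass per ha = BD * depth * 100000 = 1.38 * 20 * 100000 = 2760000 kg
Step 2: Total N pool = soil mass * N%/100 = 2760000 * 0.219/100 = 6044.4 kg/ha
Step 3: N mineralized = N pool * rate%/100 = 6044.4 * 3.2/100 = 193.4 kg/ha/yr

193.4


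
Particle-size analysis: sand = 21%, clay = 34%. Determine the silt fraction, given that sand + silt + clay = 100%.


Step 1: sand + silt + clay = 100%
Step 2: silt = 100 - sand - clay
Step 3: silt = 100 - 21 - 34
Step 4: silt = 45%

45


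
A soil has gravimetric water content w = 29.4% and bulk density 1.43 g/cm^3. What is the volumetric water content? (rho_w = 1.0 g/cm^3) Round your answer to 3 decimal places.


Step 1: theta = (w / 100) * BD / rho_w
Step 2: theta = (29.4 / 100) * 1.43 / 1.0
Step 3: theta = 0.294 * 1.43
Step 4: theta = 0.42

0.42


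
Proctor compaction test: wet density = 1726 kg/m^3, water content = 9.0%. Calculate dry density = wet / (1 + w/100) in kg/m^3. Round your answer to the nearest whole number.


Step 1: Dry density = wet density / (1 + w/100)
Step 2: Dry density = 1726 / (1 + 9.0/100)
Step 3: Dry density = 1726 / 1.09
Step 4: Dry density = 1583 kg/m^3

1583


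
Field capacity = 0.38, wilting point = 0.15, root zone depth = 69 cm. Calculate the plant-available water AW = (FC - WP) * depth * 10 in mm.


Step 1: Available water = (FC - WP) * depth * 10
Step 2: AW = (0.38 - 0.15) * 69 * 10
Step 3: AW = 0.23 * 69 * 10
Step 4: AW = 158.7 mm

158.7


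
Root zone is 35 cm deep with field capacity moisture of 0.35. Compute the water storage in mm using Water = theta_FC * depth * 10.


Step 1: Water (mm) = theta_FC * depth (cm) * 10
Step 2: Water = 0.35 * 35 * 10
Step 3: Water = 122.5 mm

122.5


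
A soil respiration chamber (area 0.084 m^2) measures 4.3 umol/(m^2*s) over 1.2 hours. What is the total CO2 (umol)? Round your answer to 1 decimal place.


Step 1: Convert time to seconds: 1.2 hr * 3600 = 4320.0 s
Step 2: Total = flux * area * time_s
Step 3: Total = 4.3 * 0.084 * 4320.0
Step 4: Total = 1560.4 umol

1560.4


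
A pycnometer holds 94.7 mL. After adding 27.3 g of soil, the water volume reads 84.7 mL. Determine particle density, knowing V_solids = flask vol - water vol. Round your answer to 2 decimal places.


Step 1: Volume of solids = flask volume - water volume with soil
Step 2: V_solids = 94.7 - 84.7 = 10.0 mL
Step 3: Particle density = mass / V_solids = 27.3 / 10.0 = 2.73 g/cm^3

2.73


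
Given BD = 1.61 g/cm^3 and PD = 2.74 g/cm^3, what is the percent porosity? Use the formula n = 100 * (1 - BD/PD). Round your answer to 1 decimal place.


Step 1: Formula: n = 100 * (1 - BD / PD)
Step 2: n = 100 * (1 - 1.61 / 2.74)
Step 3: n = 100 * (1 - 0.58759)
Step 4: n = 41.2%

41.2


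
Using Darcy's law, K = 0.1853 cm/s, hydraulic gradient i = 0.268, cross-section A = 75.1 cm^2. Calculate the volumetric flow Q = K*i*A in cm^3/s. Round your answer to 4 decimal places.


Step 1: Apply Darcy's law: Q = K * i * A
Step 2: Q = 0.1853 * 0.268 * 75.1
Step 3: Q = 3.7295 cm^3/s

3.7295


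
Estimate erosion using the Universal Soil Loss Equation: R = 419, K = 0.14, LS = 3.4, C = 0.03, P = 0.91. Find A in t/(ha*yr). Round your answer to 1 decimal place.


Step 1: A = R * K * LS * C * P
Step 2: R * K = 419 * 0.14 = 58.66
Step 3: (R*K) * LS = 58.66 * 3.4 = 199.444
Step 4: * C * P = 199.444 * 0.03 * 0.91 = 5.4
Step 5: A = 5.4 t/(ha*yr)

5.4


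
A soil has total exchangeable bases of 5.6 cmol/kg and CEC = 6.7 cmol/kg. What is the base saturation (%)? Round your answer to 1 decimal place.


Step 1: BS = 100 * (sum of bases) / CEC
Step 2: BS = 100 * 5.6 / 6.7
Step 3: BS = 83.6%

83.6


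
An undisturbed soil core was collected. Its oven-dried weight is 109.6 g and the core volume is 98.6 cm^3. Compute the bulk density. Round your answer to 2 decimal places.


Step 1: Identify the formula: BD = dry mass / volume
Step 2: Substitute values: BD = 109.6 / 98.6
Step 3: BD = 1.11 g/cm^3

1.11


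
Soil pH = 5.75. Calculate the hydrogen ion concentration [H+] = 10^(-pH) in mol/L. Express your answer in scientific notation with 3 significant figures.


Step 1: [H+] = 10^(-pH)
Step 2: [H+] = 10^(-5.75)
Step 3: [H+] = 1.78e-06 mol/L

1.78e-06


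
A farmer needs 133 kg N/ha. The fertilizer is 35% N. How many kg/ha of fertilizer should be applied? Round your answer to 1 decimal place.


Step 1: Fertilizer rate = target N / (N content / 100)
Step 2: Rate = 133 / (35 / 100)
Step 3: Rate = 133 / 0.35
Step 4: Rate = 380.0 kg/ha

380.0


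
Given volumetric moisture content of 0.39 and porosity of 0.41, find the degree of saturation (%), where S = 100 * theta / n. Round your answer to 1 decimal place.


Step 1: S = 100 * theta_v / n
Step 2: S = 100 * 0.39 / 0.41
Step 3: S = 95.1%

95.1


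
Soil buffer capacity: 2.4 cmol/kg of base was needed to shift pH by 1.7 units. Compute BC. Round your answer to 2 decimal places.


Step 1: BC = change in base / change in pH
Step 2: BC = 2.4 / 1.7
Step 3: BC = 1.41 cmol/(kg*pH unit)

1.41


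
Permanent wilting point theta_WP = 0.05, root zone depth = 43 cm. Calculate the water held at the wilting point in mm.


Step 1: Water (mm) = theta_WP * depth * 10
Step 2: Water = 0.05 * 43 * 10
Step 3: Water = 21.5 mm

21.5


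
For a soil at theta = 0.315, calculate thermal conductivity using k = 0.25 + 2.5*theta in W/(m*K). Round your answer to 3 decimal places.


Step 1: k = 0.25 + 2.5 * theta
Step 2: k = 0.25 + 2.5 * 0.315
Step 3: k = 0.25 + 0.788
Step 4: k = 1.038 W/(m*K)

1.038


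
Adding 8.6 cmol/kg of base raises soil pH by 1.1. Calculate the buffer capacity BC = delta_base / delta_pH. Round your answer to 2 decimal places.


Step 1: BC = change in base / change in pH
Step 2: BC = 8.6 / 1.1
Step 3: BC = 7.82 cmol/(kg*pH unit)

7.82


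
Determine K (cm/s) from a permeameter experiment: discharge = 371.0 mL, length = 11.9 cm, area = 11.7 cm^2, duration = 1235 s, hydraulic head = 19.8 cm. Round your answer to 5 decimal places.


Step 1: K = Q * L / (A * t * h)
Step 2: Numerator = 371.0 * 11.9 = 4414.9
Step 3: Denominator = 11.7 * 1235 * 19.8 = 286100.1
Step 4: K = 4414.9 / 286100.1 = 0.01543 cm/s

0.01543


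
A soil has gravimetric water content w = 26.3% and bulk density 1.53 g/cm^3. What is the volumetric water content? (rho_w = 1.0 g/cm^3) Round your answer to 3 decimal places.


Step 1: theta = (w / 100) * BD / rho_w
Step 2: theta = (26.3 / 100) * 1.53 / 1.0
Step 3: theta = 0.263 * 1.53
Step 4: theta = 0.402

0.402


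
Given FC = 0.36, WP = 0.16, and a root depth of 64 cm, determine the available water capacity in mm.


Step 1: Available water = (FC - WP) * depth * 10
Step 2: AW = (0.36 - 0.16) * 64 * 10
Step 3: AW = 0.2 * 64 * 10
Step 4: AW = 128.0 mm

128.0


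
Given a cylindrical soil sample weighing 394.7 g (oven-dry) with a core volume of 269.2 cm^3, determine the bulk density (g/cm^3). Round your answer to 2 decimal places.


Step 1: Identify the formula: BD = dry mass / volume
Step 2: Substitute values: BD = 394.7 / 269.2
Step 3: BD = 1.47 g/cm^3

1.47


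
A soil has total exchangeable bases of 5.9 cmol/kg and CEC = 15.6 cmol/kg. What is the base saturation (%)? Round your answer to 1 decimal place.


Step 1: BS = 100 * (sum of bases) / CEC
Step 2: BS = 100 * 5.9 / 15.6
Step 3: BS = 37.8%

37.8


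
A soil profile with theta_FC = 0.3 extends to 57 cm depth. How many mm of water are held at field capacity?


Step 1: Water (mm) = theta_FC * depth (cm) * 10
Step 2: Water = 0.3 * 57 * 10
Step 3: Water = 171.0 mm

171.0


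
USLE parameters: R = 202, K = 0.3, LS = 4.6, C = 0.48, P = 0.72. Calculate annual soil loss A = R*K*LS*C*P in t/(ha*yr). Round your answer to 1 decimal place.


Step 1: A = R * K * LS * C * P
Step 2: R * K = 202 * 0.3 = 60.6
Step 3: (R*K) * LS = 60.6 * 4.6 = 278.76
Step 4: * C * P = 278.76 * 0.48 * 0.72 = 96.3
Step 5: A = 96.3 t/(ha*yr)

96.3


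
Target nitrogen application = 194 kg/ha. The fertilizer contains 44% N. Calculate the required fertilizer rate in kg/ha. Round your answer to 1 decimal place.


Step 1: Fertilizer rate = target N / (N content / 100)
Step 2: Rate = 194 / (44 / 100)
Step 3: Rate = 194 / 0.44
Step 4: Rate = 440.9 kg/ha

440.9


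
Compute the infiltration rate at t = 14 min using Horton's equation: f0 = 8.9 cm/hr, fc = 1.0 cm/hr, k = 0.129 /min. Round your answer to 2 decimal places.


Step 1: f = fc + (f0 - fc) * exp(-k * t)
Step 2: exp(-0.129 * 14) = 0.16431
Step 3: f = 1.0 + (8.9 - 1.0) * 0.16431
Step 4: f = 1.0 + 7.9 * 0.16431
Step 5: f = 2.3 cm/hr

2.3


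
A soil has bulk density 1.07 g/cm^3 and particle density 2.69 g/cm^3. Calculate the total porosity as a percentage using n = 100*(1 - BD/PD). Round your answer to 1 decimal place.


Step 1: Formula: n = 100 * (1 - BD / PD)
Step 2: n = 100 * (1 - 1.07 / 2.69)
Step 3: n = 100 * (1 - 0.39777)
Step 4: n = 60.2%

60.2


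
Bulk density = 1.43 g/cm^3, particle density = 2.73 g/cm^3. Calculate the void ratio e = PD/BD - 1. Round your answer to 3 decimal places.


Step 1: e = PD / BD - 1
Step 2: e = 2.73 / 1.43 - 1
Step 3: e = 1.90909 - 1
Step 4: e = 0.909

0.909


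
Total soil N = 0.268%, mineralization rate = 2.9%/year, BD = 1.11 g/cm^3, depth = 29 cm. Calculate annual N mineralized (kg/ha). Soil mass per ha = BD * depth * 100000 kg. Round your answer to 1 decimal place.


Step 1: Soil mass per ha = BD * depth * 100000 = 1.11 * 29 * 100000 = 3219000 kg
Step 2: Total N pool = soil mass * N%/100 = 3219000 * 0.268/100 = 8626.92 kg/ha
Step 3: N mineralized = N pool * rate%/100 = 8626.92 * 2.9/100 = 250.2 kg/ha/yr

250.2


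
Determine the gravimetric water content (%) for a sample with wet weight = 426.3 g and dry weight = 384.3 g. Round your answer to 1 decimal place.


Step 1: Water mass = wet - dry = 426.3 - 384.3 = 42.0 g
Step 2: w = 100 * water mass / dry mass
Step 3: w = 100 * 42.0 / 384.3 = 10.9%

10.9


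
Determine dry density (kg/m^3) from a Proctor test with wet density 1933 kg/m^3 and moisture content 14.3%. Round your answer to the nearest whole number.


Step 1: Dry density = wet density / (1 + w/100)
Step 2: Dry density = 1933 / (1 + 14.3/100)
Step 3: Dry density = 1933 / 1.143
Step 4: Dry density = 1691 kg/m^3

1691


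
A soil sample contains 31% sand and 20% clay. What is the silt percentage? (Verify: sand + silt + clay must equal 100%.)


Step 1: sand + silt + clay = 100%
Step 2: silt = 100 - sand - clay
Step 3: silt = 100 - 31 - 20
Step 4: silt = 49%

49


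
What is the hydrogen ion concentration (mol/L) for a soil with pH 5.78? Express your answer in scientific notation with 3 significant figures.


Step 1: [H+] = 10^(-pH)
Step 2: [H+] = 10^(-5.78)
Step 3: [H+] = 1.66e-06 mol/L

1.66e-06


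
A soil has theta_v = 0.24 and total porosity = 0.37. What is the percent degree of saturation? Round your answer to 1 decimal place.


Step 1: S = 100 * theta_v / n
Step 2: S = 100 * 0.24 / 0.37
Step 3: S = 64.9%

64.9


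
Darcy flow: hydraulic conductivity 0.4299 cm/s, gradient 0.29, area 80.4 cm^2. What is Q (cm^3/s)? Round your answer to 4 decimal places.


Step 1: Apply Darcy's law: Q = K * i * A
Step 2: Q = 0.4299 * 0.29 * 80.4
Step 3: Q = 10.0235 cm^3/s

10.0235


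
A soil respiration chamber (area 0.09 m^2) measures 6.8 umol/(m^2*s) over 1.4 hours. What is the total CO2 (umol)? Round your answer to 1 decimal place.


Step 1: Convert time to seconds: 1.4 hr * 3600 = 5040.0 s
Step 2: Total = flux * area * time_s
Step 3: Total = 6.8 * 0.09 * 5040.0
Step 4: Total = 3084.5 umol

3084.5


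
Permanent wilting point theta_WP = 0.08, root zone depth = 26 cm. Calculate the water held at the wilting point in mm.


Step 1: Water (mm) = theta_WP * depth * 10
Step 2: Water = 0.08 * 26 * 10
Step 3: Water = 20.8 mm

20.8


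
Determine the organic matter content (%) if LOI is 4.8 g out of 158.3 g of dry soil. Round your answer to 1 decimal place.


Step 1: OM% = 100 * LOI / sample mass
Step 2: OM = 100 * 4.8 / 158.3
Step 3: OM = 3.0%

3.0


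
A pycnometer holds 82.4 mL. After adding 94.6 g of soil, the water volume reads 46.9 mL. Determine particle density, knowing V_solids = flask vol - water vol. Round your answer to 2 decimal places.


Step 1: Volume of solids = flask volume - water volume with soil
Step 2: V_solids = 82.4 - 46.9 = 35.5 mL
Step 3: Particle density = mass / V_solids = 94.6 / 35.5 = 2.66 g/cm^3

2.66


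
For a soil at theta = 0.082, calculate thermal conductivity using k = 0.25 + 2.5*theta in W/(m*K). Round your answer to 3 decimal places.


Step 1: k = 0.25 + 2.5 * theta
Step 2: k = 0.25 + 2.5 * 0.082
Step 3: k = 0.25 + 0.205
Step 4: k = 0.455 W/(m*K)

0.455


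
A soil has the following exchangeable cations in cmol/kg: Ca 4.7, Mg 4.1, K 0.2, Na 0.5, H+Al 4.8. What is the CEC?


Step 1: CEC = Ca + Mg + K + Na + (H+Al)
Step 2: CEC = 4.7 + 4.1 + 0.2 + 0.5 + 4.8
Step 3: CEC = 14.3 cmol/kg

14.3


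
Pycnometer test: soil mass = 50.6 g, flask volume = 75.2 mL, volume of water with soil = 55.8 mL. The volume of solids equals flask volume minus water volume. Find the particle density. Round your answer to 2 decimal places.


Step 1: Volume of solids = flask volume - water volume with soil
Step 2: V_solids = 75.2 - 55.8 = 19.4 mL
Step 3: Particle density = mass / V_solids = 50.6 / 19.4 = 2.61 g/cm^3

2.61


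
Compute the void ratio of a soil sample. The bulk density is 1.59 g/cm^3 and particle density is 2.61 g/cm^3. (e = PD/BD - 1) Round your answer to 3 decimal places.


Step 1: e = PD / BD - 1
Step 2: e = 2.61 / 1.59 - 1
Step 3: e = 1.64151 - 1
Step 4: e = 0.642

0.642


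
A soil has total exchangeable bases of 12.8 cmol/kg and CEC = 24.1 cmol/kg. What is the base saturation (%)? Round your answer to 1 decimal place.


Step 1: BS = 100 * (sum of bases) / CEC
Step 2: BS = 100 * 12.8 / 24.1
Step 3: BS = 53.1%

53.1


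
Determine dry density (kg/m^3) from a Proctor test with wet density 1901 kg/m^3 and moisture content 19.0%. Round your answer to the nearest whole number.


Step 1: Dry density = wet density / (1 + w/100)
Step 2: Dry density = 1901 / (1 + 19.0/100)
Step 3: Dry density = 1901 / 1.19
Step 4: Dry density = 1597 kg/m^3

1597


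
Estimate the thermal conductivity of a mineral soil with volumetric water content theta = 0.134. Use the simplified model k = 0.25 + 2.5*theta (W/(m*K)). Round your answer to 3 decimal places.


Step 1: k = 0.25 + 2.5 * theta
Step 2: k = 0.25 + 2.5 * 0.134
Step 3: k = 0.25 + 0.335
Step 4: k = 0.585 W/(m*K)

0.585


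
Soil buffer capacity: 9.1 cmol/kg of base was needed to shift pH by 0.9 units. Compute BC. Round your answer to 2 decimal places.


Step 1: BC = change in base / change in pH
Step 2: BC = 9.1 / 0.9
Step 3: BC = 10.11 cmol/(kg*pH unit)

10.11


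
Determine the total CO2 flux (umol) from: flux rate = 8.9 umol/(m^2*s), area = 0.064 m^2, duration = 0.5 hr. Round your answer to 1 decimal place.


Step 1: Convert time to seconds: 0.5 hr * 3600 = 1800.0 s
Step 2: Total = flux * area * time_s
Step 3: Total = 8.9 * 0.064 * 1800.0
Step 4: Total = 1025.3 umol

1025.3


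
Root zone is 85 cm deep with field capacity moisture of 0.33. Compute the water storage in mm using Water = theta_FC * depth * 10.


Step 1: Water (mm) = theta_FC * depth (cm) * 10
Step 2: Water = 0.33 * 85 * 10
Step 3: Water = 280.5 mm

280.5


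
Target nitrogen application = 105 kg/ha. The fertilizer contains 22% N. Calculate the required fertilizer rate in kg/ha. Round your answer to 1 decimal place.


Step 1: Fertilizer rate = target N / (N content / 100)
Step 2: Rate = 105 / (22 / 100)
Step 3: Rate = 105 / 0.22
Step 4: Rate = 477.3 kg/ha

477.3
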